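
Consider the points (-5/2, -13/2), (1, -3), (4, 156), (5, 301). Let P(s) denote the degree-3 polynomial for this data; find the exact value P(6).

Using Newton's divided-difference form:
P[-5/2,1] = (-3 - (-13/2)) / (1 - (-5/2)) = 1
P[1,4] = (156 - (-3)) / (4 - 1) = 53
P[4,5] = (301 - 156) / (5 - 4) = 145
P[-5/2,1,4] = (53 - 1) / (4 - (-5/2)) = 8
P[1,4,5] = (145 - 53) / (5 - 1) = 23
P[-5/2,1,4,5] = (23 - 8) / (5 - (-5/2)) = 2
P(6) = -13/2 + 1·(17/2) + 8·(17/2)·(5) + 2·(17/2)·(5)·(2) = 512

512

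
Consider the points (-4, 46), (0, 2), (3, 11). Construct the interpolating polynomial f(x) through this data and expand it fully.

Build the Lagrange basis polynomials:
L_0(x) = x(x - 3) / [28] = (1/28)x^2 - (3/28)x
L_1(x) = (x + 4)(x - 3) / [-12] = -(1/12)x^2 - (1/12)x + 1
L_2(x) = (x + 4)x / [21] = (1/21)x^2 + (4/21)x
f(x) = 46·L_0 + 2·L_1 + 11·L_2
  46·L_0(x) = (23/14)x^2 - (69/14)x
  2·L_1(x) = -(1/6)x^2 - (1/6)x + 2
  11·L_2(x) = (11/21)x^2 + (44/21)x
Adding term by term: 2x^2 - 3x + 2

f(x) = 2x^2 - 3x + 2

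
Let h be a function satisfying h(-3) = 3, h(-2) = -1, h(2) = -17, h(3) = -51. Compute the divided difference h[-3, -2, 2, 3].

h[-3,-2] = (-1 - 3) / (-2 - (-3)) = -4
h[-2,2] = (-17 - (-1)) / (2 - (-2)) = -4
h[2,3] = (-51 - (-17)) / (3 - 2) = -34
h[-3,-2,2] = (-4 - (-4)) / (2 - (-3)) = 0
h[-2,2,3] = (-34 - (-4)) / (3 - (-2)) = -6
h[-3,-2,2,3] = (-6 - 0) / (3 - (-3)) = -1

-1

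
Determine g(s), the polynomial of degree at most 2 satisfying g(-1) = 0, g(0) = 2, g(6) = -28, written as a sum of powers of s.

g(s) = -s^2 + s + 2

Newton's divided differences:
g[-1,0] = (2 - 0) / (0 - (-1)) = 2
g[0,6] = (-28 - 2) / (6 - 0) = -5
g[-1,0,6] = (-5 - 2) / (6 - (-1)) = -1
g(s) = 2·(s + 1) + (-1)·(s + 1)s
Expanding: g(s) = -s^2 + s + 2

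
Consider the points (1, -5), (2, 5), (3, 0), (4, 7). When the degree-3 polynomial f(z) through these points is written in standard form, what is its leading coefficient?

9/2

L_0(z) = (z - 2)(z - 3)(z - 4) / [-6] = -(1/6)z^3 + (3/2)z^2 - (13/3)z + 4
L_1(z) = (z - 1)(z - 3)(z - 4) / [2] = (1/2)z^3 - 4z^2 + (19/2)z - 6
L_2(z) = (z - 1)(z - 2)(z - 4) / [-2] = -(1/2)z^3 + (7/2)z^2 - 7z + 4
L_3(z) = (z - 1)(z - 2)(z - 3) / [6] = (1/6)z^3 - z^2 + (11/6)z - 1
f(z) = (-5)·L_0 + 5·L_1 + 0·L_2 + 7·L_3
Only the coefficient of z^3 is needed; take it from each L_i and combine:
(-5)·(-1/6) + 5·(1/2) + 0·(-1/2) + 7·(1/6) = 9/2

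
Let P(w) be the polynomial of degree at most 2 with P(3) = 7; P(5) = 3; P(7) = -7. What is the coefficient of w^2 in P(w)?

-3/4

The leading coefficient equals the top divided difference P[3,5,7].
P[3,5] = (3 - 7) / (5 - 3) = -2
P[5,7] = (-7 - 3) / (7 - 5) = -5
P[3,5,7] = (-5 - (-2)) / (7 - 3) = -3/4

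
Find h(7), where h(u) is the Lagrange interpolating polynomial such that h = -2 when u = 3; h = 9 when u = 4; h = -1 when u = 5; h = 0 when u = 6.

L_0(7) = (3)·(2)·(1)/[(-1)·(-2)·(-3)] = -1
L_1(7) = (4)·(2)·(1)/[(1)·(-1)·(-2)] = 4
L_2(7) = (4)·(3)·(1)/[(2)·(1)·(-1)] = -6
L_3(7) = (4)·(3)·(2)/[(3)·(2)·(1)] = 4
Sum: (-2)·(-1) + 9·(4) + (-1)·(-6) + 0 = 44

44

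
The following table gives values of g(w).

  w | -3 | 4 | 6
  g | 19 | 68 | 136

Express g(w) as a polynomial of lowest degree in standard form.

L_0(w) = (w - 4)(w - 6) / [63] = (1/63)w^2 - (10/63)w + 8/21
L_1(w) = (w + 3)(w - 6) / [-14] = -(1/14)w^2 + (3/14)w + 9/7
L_2(w) = (w + 3)(w - 4) / [18] = (1/18)w^2 - (1/18)w - 2/3
g(w) = 19·L_0 + 68·L_1 + 136·L_2
  19·L_0(w) = (19/63)w^2 - (190/63)w + 152/21
  68·L_1(w) = -(34/7)w^2 + (102/7)w + 612/7
  136·L_2(w) = (68/9)w^2 - (68/9)w - 272/3
Adding term by term: 3w^2 + 4w + 4

g(w) = 3w^2 + 4w + 4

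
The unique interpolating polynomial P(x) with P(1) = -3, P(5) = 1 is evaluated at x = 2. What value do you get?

Evaluate each Lagrange basis at x = 2:
L_0(2) = (-3)/[(-4)] = 3/4
L_1(2) = (1)/[(4)] = 1/4
Sum: (-3)·(3/4) + 1·(1/4) = -2

-2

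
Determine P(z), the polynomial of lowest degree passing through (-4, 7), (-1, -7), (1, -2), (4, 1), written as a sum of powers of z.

Newton's divided differences:
P[-4,-1] = (-7 - 7) / (-1 - (-4)) = -14/3
P[-1,1] = (-2 - (-7)) / (1 - (-1)) = 5/2
P[1,4] = (1 - (-2)) / (4 - 1) = 1
P[-4,-1,1] = (5/2 - (-14/3)) / (1 - (-4)) = 43/30
P[-1,1,4] = (1 - 5/2) / (4 - (-1)) = -3/10
P[-4,-1,1,4] = (-3/10 - 43/30) / (4 - (-4)) = -13/60
P(z) = 7 + (-14/3)·(z + 4) + (43/30)·(z + 4)(z + 1) + (-13/60)·(z + 4)(z + 1)(z - 1)
Expanding: P(z) = -(13/60)z^3 + (17/30)z^2 + (163/60)z - 76/15

P(z) = -(13/60)z^3 + (17/30)z^2 + (163/60)z - 76/15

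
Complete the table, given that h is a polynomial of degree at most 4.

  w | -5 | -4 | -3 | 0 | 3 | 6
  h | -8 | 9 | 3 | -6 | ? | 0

4394/55

The 5 known values determine h uniquely (degree ≤ 4).
Evaluate each Lagrange basis at w = 3:
L_0(3) = (7)·(6)·(3)·(-3)/[(-1)·(-2)·(-5)·(-11)] = -189/55
L_1(3) = (8)·(6)·(3)·(-3)/[(1)·(-1)·(-4)·(-10)] = 54/5
L_2(3) = (8)·(7)·(3)·(-3)/[(2)·(1)·(-3)·(-9)] = -28/3
L_3(3) = (8)·(7)·(6)·(-3)/[(5)·(4)·(3)·(-6)] = 14/5
L_4(3) = (8)·(7)·(6)·(3)/[(11)·(10)·(9)·(6)] = 28/165
Sum: (-8)·(-189/55) + 9·(54/5) + 3·(-28/3) + (-6)·(14/5) + 0 = 4394/55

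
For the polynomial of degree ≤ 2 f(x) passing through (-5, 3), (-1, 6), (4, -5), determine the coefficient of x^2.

-59/180

The leading coefficient equals the top divided difference f[-5,-1,4].
f[-5,-1] = (6 - 3) / (-1 - (-5)) = 3/4
f[-1,4] = (-5 - 6) / (4 - (-1)) = -11/5
f[-5,-1,4] = (-11/5 - 3/4) / (4 - (-5)) = -59/180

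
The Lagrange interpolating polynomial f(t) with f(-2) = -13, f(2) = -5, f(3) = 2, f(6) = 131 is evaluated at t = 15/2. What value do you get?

2347/8

L_0(15/2) = (11/2)·(9/2)·(3/2)/[(-4)·(-5)·(-8)] = -297/1280
L_1(15/2) = (19/2)·(9/2)·(3/2)/[(4)·(-1)·(-4)] = 513/128
L_2(15/2) = (19/2)·(11/2)·(3/2)/[(5)·(1)·(-3)] = -209/40
L_3(15/2) = (19/2)·(11/2)·(9/2)/[(8)·(4)·(3)] = 627/256
Sum: (-13)·(-297/1280) + (-5)·(513/128) + 2·(-209/40) + 131·(627/256) = 2347/8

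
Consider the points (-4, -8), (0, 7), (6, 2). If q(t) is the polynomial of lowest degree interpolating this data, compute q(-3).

-23/8

Using Newton's divided-difference form:
q[-4,0] = (7 - (-8)) / (0 - (-4)) = 15/4
q[0,6] = (2 - 7) / (6 - 0) = -5/6
q[-4,0,6] = (-5/6 - 15/4) / (6 - (-4)) = -11/24
q(-3) = -8 + (15/4)·(1) + (-11/24)·(1)·(-3) = -23/8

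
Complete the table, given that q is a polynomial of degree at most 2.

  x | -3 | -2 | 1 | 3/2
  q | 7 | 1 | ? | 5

43/21

The 3 known values determine q uniquely (degree ≤ 2).
Evaluate each Lagrange basis at x = 1:
L_0(1) = (3)·(-1/2)/[(-1)·(-9/2)] = -1/3
L_1(1) = (4)·(-1/2)/[(1)·(-7/2)] = 4/7
L_2(1) = (4)·(3)/[(9/2)·(7/2)] = 16/21
Sum: 7·(-1/3) + 1·(4/7) + 5·(16/21) = 43/21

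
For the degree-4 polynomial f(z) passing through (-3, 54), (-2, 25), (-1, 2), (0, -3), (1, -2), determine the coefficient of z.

2

Build the Lagrange basis polynomials:
L_0(z) = (z + 2)(z + 1)z(z - 1) / [24] = (1/24)z^4 + (1/12)z^3 - (1/24)z^2 - (1/12)z
L_1(z) = (z + 3)(z + 1)z(z - 1) / [-6] = -(1/6)z^4 - (1/2)z^3 + (1/6)z^2 + (1/2)z
L_2(z) = (z + 3)(z + 2)z(z - 1) / [4] = (1/4)z^4 + z^3 + (1/4)z^2 - (3/2)z
L_3(z) = (z + 3)(z + 2)(z + 1)(z - 1) / [-6] = -(1/6)z^4 - (5/6)z^3 - (5/6)z^2 + (5/6)z + 1
L_4(z) = (z + 3)(z + 2)(z + 1)z / [24] = (1/24)z^4 + (1/4)z^3 + (11/24)z^2 + (1/4)z
f(z) = 54·L_0 + 25·L_1 + 2·L_2 + (-3)·L_3 + (-2)·L_4
Only the coefficient of z is needed; take it from each L_i and combine:
54·(-1/12) + 25·(1/2) + 2·(-3/2) + (-3)·(5/6) + (-2)·(1/4) = 2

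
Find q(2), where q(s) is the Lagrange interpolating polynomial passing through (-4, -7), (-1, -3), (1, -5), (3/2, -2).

181/55

L_0(2) = (3)·(1)·(1/2)/[(-3)·(-5)·(-11/2)] = -1/55
L_1(2) = (6)·(1)·(1/2)/[(3)·(-2)·(-5/2)] = 1/5
L_2(2) = (6)·(3)·(1/2)/[(5)·(2)·(-1/2)] = -9/5
L_3(2) = (6)·(3)·(1)/[(11/2)·(5/2)·(1/2)] = 144/55
Sum: (-7)·(-1/55) + (-3)·(1/5) + (-5)·(-9/5) + (-2)·(144/55) = 181/55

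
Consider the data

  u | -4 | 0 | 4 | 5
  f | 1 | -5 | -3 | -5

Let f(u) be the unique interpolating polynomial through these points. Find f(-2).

Evaluate each Lagrange basis at u = -2:
L_0(-2) = (-2)·(-6)·(-7)/[(-4)·(-8)·(-9)] = 7/24
L_1(-2) = (2)·(-6)·(-7)/[(4)·(-4)·(-5)] = 21/20
L_2(-2) = (2)·(-2)·(-7)/[(8)·(4)·(-1)] = -7/8
L_3(-2) = (2)·(-2)·(-6)/[(9)·(5)·(1)] = 8/15
Sum: 1·(7/24) + (-5)·(21/20) + (-3)·(-7/8) + (-5)·(8/15) = -5

-5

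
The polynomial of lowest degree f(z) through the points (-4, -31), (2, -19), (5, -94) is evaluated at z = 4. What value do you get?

-63

Using Newton's divided-difference form:
f[-4,2] = (-19 - (-31)) / (2 - (-4)) = 2
f[2,5] = (-94 - (-19)) / (5 - 2) = -25
f[-4,2,5] = (-25 - 2) / (5 - (-4)) = -3
f(4) = -31 + 2·(8) + (-3)·(8)·(2) = -63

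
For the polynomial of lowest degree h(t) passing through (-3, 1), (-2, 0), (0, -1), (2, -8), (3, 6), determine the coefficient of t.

Build the Lagrange basis polynomials:
L_0(t) = (t + 2)t(t - 2)(t - 3) / [90] = (1/90)t^4 - (1/30)t^3 - (2/45)t^2 + (2/15)t
L_1(t) = (t + 3)t(t - 2)(t - 3) / [-40] = -(1/40)t^4 + (1/20)t^3 + (9/40)t^2 - (9/20)t
L_2(t) = (t + 3)(t + 2)(t - 2)(t - 3) / [36] = (1/36)t^4 - (13/36)t^2 + 1
L_3(t) = (t + 3)(t + 2)t(t - 3) / [-40] = -(1/40)t^4 - (1/20)t^3 + (9/40)t^2 + (9/20)t
L_4(t) = (t + 3)(t + 2)t(t - 2) / [90] = (1/90)t^4 + (1/30)t^3 - (2/45)t^2 - (2/15)t
h(t) = 1·L_0 + 0·L_1 + (-1)·L_2 + (-8)·L_3 + 6·L_4
Only the coefficient of t is needed; take it from each L_i and combine:
1·(2/15) + 0·(-9/20) + (-1)·(0) + (-8)·(9/20) + 6·(-2/15) = -64/15

-64/15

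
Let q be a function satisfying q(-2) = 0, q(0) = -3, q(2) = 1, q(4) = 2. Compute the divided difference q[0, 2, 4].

q[0,2] = (1 - (-3)) / (2 - 0) = 2
q[2,4] = (2 - 1) / (4 - 2) = 1/2
q[0,2,4] = (1/2 - 2) / (4 - 0) = -3/8

-3/8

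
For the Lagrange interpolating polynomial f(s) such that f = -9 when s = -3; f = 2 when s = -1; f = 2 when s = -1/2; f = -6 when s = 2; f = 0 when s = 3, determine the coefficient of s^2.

-1727/1050

L_0(s) = (s + 1)(s + 1/2)(s - 2)(s - 3) / [150] = (1/150)s^4 - (7/300)s^3 - (1/150)s^2 + (13/300)s + 1/50
L_1(s) = (s + 3)(s + 1/2)(s - 2)(s - 3) / [-12] = -(1/12)s^4 + (1/8)s^3 + (5/6)s^2 - (9/8)s - 3/4
L_2(s) = (s + 3)(s + 1)(s - 2)(s - 3) / [175/16] = (16/175)s^4 - (16/175)s^3 - (176/175)s^2 + (144/175)s + 288/175
L_3(s) = (s + 3)(s + 1)(s + 1/2)(s - 3) / [-75/2] = -(2/75)s^4 - (1/25)s^3 + (17/75)s^2 + (9/25)s + 3/25
L_4(s) = (s + 3)(s + 1)(s + 1/2)(s - 2) / [84] = (1/84)s^4 + (5/168)s^3 - (1/21)s^2 - (17/168)s - 1/28
f(s) = (-9)·L_0 + 2·L_1 + 2·L_2 + (-6)·L_3 + 0·L_4
Only the coefficient of s^2 is needed; take it from each L_i and combine:
(-9)·(-1/150) + 2·(5/6) + 2·(-176/175) + (-6)·(17/75) + 0·(-1/21) = -1727/1050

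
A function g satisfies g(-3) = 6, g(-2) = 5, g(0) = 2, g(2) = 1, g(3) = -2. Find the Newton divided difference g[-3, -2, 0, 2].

g[-3,-2] = (5 - 6) / (-2 - (-3)) = -1
g[-2,0] = (2 - 5) / (0 - (-2)) = -3/2
g[0,2] = (1 - 2) / (2 - 0) = -1/2
g[-3,-2,0] = (-3/2 - (-1)) / (0 - (-3)) = -1/6
g[-2,0,2] = (-1/2 - (-3/2)) / (2 - (-2)) = 1/4
g[-3,-2,0,2] = (1/4 - (-1/6)) / (2 - (-3)) = 1/12

1/12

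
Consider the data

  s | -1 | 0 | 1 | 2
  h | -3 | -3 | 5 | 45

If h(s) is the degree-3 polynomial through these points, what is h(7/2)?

Evaluate each Lagrange basis at s = 7/2:
L_0(7/2) = (7/2)·(5/2)·(3/2)/[(-1)·(-2)·(-3)] = -35/16
L_1(7/2) = (9/2)·(5/2)·(3/2)/[(1)·(-1)·(-2)] = 135/16
L_2(7/2) = (9/2)·(7/2)·(3/2)/[(2)·(1)·(-1)] = -189/16
L_3(7/2) = (9/2)·(7/2)·(5/2)/[(3)·(2)·(1)] = 105/16
Sum: (-3)·(-35/16) + (-3)·(135/16) + 5·(-189/16) + 45·(105/16) = 435/2

435/2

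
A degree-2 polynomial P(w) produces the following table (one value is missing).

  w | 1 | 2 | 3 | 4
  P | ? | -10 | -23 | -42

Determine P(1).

The 3 known values determine P uniquely (degree ≤ 2).
Evaluate each Lagrange basis at w = 1:
L_0(1) = (-2)·(-3)/[(-1)·(-2)] = 3
L_1(1) = (-1)·(-3)/[(1)·(-1)] = -3
L_2(1) = (-1)·(-2)/[(2)·(1)] = 1
Sum: (-10)·(3) + (-23)·(-3) + (-42)·(1) = -3

-3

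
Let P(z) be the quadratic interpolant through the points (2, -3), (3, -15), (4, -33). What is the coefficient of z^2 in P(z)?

L_0(z) = (z - 3)(z - 4) / [2] = (1/2)z^2 - (7/2)z + 6
L_1(z) = (z - 2)(z - 4) / [-1] = -z^2 + 6z - 8
L_2(z) = (z - 2)(z - 3) / [2] = (1/2)z^2 - (5/2)z + 3
P(z) = (-3)·L_0 + (-15)·L_1 + (-33)·L_2
Only the coefficient of z^2 is needed; take it from each L_i and combine:
(-3)·(1/2) + (-15)·(-1) + (-33)·(1/2) = -3

-3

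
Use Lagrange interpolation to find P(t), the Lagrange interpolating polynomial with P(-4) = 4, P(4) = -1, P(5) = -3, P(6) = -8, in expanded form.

L_0(t) = (t - 4)(t - 5)(t - 6) / [-720] = -(1/720)t^3 + (1/48)t^2 - (37/360)t + 1/6
L_1(t) = (t + 4)(t - 5)(t - 6) / [16] = (1/16)t^3 - (7/16)t^2 - (7/8)t + 15/2
L_2(t) = (t + 4)(t - 4)(t - 6) / [-9] = -(1/9)t^3 + (2/3)t^2 + (16/9)t - 32/3
L_3(t) = (t + 4)(t - 4)(t - 5) / [20] = (1/20)t^3 - (1/4)t^2 - (4/5)t + 4
P(t) = 4·L_0 + (-1)·L_1 + (-3)·L_2 + (-8)·L_3
  4·L_0(t) = -(1/180)t^3 + (1/12)t^2 - (37/90)t + 2/3
  (-1)·L_1(t) = -(1/16)t^3 + (7/16)t^2 + (7/8)t - 15/2
  (-3)·L_2(t) = (1/3)t^3 - 2t^2 - (16/3)t + 32
  (-8)·L_3(t) = -(2/5)t^3 + 2t^2 + (32/5)t - 32
Adding term by term: -(97/720)t^3 + (25/48)t^2 + (551/360)t - 41/6

P(t) = -(97/720)t^3 + (25/48)t^2 + (551/360)t - 41/6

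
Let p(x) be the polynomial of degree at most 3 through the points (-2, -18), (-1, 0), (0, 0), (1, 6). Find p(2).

42

Using Newton's divided-difference form:
p[-2,-1] = (0 - (-18)) / (-1 - (-2)) = 18
p[-1,0] = (0 - 0) / (0 - (-1)) = 0
p[0,1] = (6 - 0) / (1 - 0) = 6
p[-2,-1,0] = (0 - 18) / (0 - (-2)) = -9
p[-1,0,1] = (6 - 0) / (1 - (-1)) = 3
p[-2,-1,0,1] = (3 - (-9)) / (1 - (-2)) = 4
p(2) = -18 + 18·(4) + (-9)·(4)·(3) + 4·(4)·(3)·(2) = 42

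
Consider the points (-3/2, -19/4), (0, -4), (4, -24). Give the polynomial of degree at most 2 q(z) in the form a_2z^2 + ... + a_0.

q(z) = -z^2 - z - 4

Newton's divided differences:
q[-3/2,0] = (-4 - (-19/4)) / (0 - (-3/2)) = 1/2
q[0,4] = (-24 - (-4)) / (4 - 0) = -5
q[-3/2,0,4] = (-5 - 1/2) / (4 - (-3/2)) = -1
q(z) = -19/4 + (1/2)·(z + 3/2) + (-1)·(z + 3/2)z
Expanding: q(z) = -z^2 - z - 4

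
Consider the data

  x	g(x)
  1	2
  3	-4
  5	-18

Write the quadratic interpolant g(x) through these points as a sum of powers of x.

Newton's divided differences:
g[1,3] = (-4 - 2) / (3 - 1) = -3
g[3,5] = (-18 - (-4)) / (5 - 3) = -7
g[1,3,5] = (-7 - (-3)) / (5 - 1) = -1
g(x) = 2 + (-3)·(x - 1) + (-1)·(x - 1)(x - 3)
Expanding: g(x) = -x^2 + x + 2

g(x) = -x^2 + x + 2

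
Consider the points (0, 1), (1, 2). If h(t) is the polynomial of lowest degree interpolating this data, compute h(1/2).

3/2

L_0(1/2) = (-1/2)/[(-1)] = 1/2
L_1(1/2) = (1/2)/[(1)] = 1/2
Sum: 1·(1/2) + 2·(1/2) = 3/2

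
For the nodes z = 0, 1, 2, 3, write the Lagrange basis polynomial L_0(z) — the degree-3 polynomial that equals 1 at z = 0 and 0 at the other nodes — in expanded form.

L_0(z) = -(1/6)z^3 + z^2 - (11/6)z + 1

L_0(z) = (z - 1)(z - 2)(z - 3) / [(-1)·(-2)·(-3)]
       = (z^3 - 6z^2 + 11z - 6) / (-6)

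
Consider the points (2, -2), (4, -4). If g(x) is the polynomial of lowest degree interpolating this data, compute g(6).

-6

Evaluate each Lagrange basis at x = 6:
L_0(6) = (2)/[(-2)] = -1
L_1(6) = (4)/[(2)] = 2
Sum: (-2)·(-1) + (-4)·(2) = -6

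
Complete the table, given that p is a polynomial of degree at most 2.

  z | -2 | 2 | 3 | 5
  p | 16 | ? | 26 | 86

The 3 known values determine p uniquely (degree ≤ 2).
Evaluate each Lagrange basis at z = 2:
L_0(2) = (-1)·(-3)/[(-5)·(-7)] = 3/35
L_1(2) = (4)·(-3)/[(5)·(-2)] = 6/5
L_2(2) = (4)·(-1)/[(7)·(2)] = -2/7
Sum: 16·(3/35) + 26·(6/5) + 86·(-2/7) = 8

8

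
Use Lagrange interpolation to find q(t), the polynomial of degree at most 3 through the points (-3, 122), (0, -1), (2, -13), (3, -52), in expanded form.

q(t) = -3t^3 + 4t^2 - 2t - 1

L_0(t) = t(t - 2)(t - 3) / [-90] = -(1/90)t^3 + (1/18)t^2 - (1/15)t
L_1(t) = (t + 3)(t - 2)(t - 3) / [18] = (1/18)t^3 - (1/9)t^2 - (1/2)t + 1
L_2(t) = (t + 3)t(t - 3) / [-10] = -(1/10)t^3 + (9/10)t
L_3(t) = (t + 3)t(t - 2) / [18] = (1/18)t^3 + (1/18)t^2 - (1/3)t
q(t) = 122·L_0 + (-1)·L_1 + (-13)·L_2 + (-52)·L_3
  122·L_0(t) = -(61/45)t^3 + (61/9)t^2 - (122/15)t
  (-1)·L_1(t) = -(1/18)t^3 + (1/9)t^2 + (1/2)t - 1
  (-13)·L_2(t) = (13/10)t^3 - (117/10)t
  (-52)·L_3(t) = -(26/9)t^3 - (26/9)t^2 + (52/3)t
Adding term by term: -3t^3 + 4t^2 - 2t - 1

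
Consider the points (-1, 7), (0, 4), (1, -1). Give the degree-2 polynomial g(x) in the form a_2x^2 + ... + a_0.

g(x) = -x^2 - 4x + 4

L_0(x) = x(x - 1) / [2] = (1/2)x^2 - (1/2)x
L_1(x) = (x + 1)(x - 1) / [-1] = -x^2 + 1
L_2(x) = (x + 1)x / [2] = (1/2)x^2 + (1/2)x
g(x) = 7·L_0 + 4·L_1 + (-1)·L_2
  7·L_0(x) = (7/2)x^2 - (7/2)x
  4·L_1(x) = -4x^2 + 4
  (-1)·L_2(x) = -(1/2)x^2 - (1/2)x
Adding term by term: -x^2 - 4x + 4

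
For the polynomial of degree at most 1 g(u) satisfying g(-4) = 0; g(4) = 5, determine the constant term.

5/2

L_0(u) = (u - 4) / [-8] = -(1/8)u + 1/2
L_1(u) = (u + 4) / [8] = (1/8)u + 1/2
g(u) = 0·L_0 + 5·L_1
Only the constant term is needed; take it from each L_i and combine:
0·(1/2) + 5·(1/2) = 5/2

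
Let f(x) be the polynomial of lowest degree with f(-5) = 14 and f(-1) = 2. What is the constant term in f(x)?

-1

Build the Lagrange basis polynomials:
L_0(x) = (x + 1) / [-4] = -(1/4)x - 1/4
L_1(x) = (x + 5) / [4] = (1/4)x + 5/4
f(x) = 14·L_0 + 2·L_1
Only the constant term is needed; take it from each L_i and combine:
14·(-1/4) + 2·(5/4) = -1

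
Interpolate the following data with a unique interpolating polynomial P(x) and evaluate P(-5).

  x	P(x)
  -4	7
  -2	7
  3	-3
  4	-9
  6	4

Evaluate each Lagrange basis at x = -5:
L_0(-5) = (-3)·(-8)·(-9)·(-11)/[(-2)·(-7)·(-8)·(-10)] = 297/140
L_1(-5) = (-1)·(-8)·(-9)·(-11)/[(2)·(-5)·(-6)·(-8)] = -33/20
L_2(-5) = (-1)·(-3)·(-9)·(-11)/[(7)·(5)·(-1)·(-3)] = 99/35
L_3(-5) = (-1)·(-3)·(-8)·(-11)/[(8)·(6)·(1)·(-2)] = -11/4
L_4(-5) = (-1)·(-3)·(-8)·(-9)/[(10)·(8)·(3)·(2)] = 9/20
Sum: 7·(297/140) + 7·(-33/20) + (-3)·(99/35) + (-9)·(-11/4) + 4·(9/20) = 2991/140

2991/140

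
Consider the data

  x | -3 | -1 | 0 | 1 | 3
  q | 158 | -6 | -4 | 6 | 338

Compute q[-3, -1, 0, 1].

-6

q[-3,-1] = (-6 - 158) / (-1 - (-3)) = -82
q[-1,0] = (-4 - (-6)) / (0 - (-1)) = 2
q[0,1] = (6 - (-4)) / (1 - 0) = 10
q[-3,-1,0] = (2 - (-82)) / (0 - (-3)) = 28
q[-1,0,1] = (10 - 2) / (1 - (-1)) = 4
q[-3,-1,0,1] = (4 - 28) / (1 - (-3)) = -6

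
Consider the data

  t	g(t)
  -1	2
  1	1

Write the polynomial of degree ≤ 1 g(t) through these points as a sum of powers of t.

L_0(t) = (t - 1) / [-2] = -(1/2)t + 1/2
L_1(t) = (t + 1) / [2] = (1/2)t + 1/2
g(t) = 2·L_0 + 1·L_1
  2·L_0(t) = -t + 1
  1·L_1(t) = (1/2)t + 1/2
Adding term by term: -(1/2)t + 3/2

g(t) = -(1/2)t + 3/2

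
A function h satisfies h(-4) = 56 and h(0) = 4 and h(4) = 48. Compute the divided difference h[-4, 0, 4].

3

h[-4,0] = (4 - 56) / (0 - (-4)) = -13
h[0,4] = (48 - 4) / (4 - 0) = 11
h[-4,0,4] = (11 - (-13)) / (4 - (-4)) = 3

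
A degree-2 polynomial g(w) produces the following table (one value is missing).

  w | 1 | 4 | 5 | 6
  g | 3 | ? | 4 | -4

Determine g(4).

The 3 known values determine g uniquely (degree ≤ 2).
Evaluate each Lagrange basis at w = 4:
L_0(4) = (-1)·(-2)/[(-4)·(-5)] = 1/10
L_1(4) = (3)·(-2)/[(4)·(-1)] = 3/2
L_2(4) = (3)·(-1)/[(5)·(1)] = -3/5
Sum: 3·(1/10) + 4·(3/2) + (-4)·(-3/5) = 87/10

87/10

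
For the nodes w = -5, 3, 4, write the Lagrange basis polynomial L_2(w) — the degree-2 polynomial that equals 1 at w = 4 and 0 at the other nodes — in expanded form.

L_2(w) = (1/9)w^2 + (2/9)w - 5/3

L_2(w) = (w + 5)(w - 3) / [(9)·(1)]
       = (w^2 + 2w - 15) / (9)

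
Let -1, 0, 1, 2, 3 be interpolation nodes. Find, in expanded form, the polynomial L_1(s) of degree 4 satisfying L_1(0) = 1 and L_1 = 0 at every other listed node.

L_1(s) = -(1/6)s^4 + (5/6)s^3 - (5/6)s^2 - (5/6)s + 1

L_1(s) = (s + 1)(s - 1)(s - 2)(s - 3) / [(1)·(-1)·(-2)·(-3)]
       = (s^4 - 5s^3 + 5s^2 + 5s - 6) / (-6)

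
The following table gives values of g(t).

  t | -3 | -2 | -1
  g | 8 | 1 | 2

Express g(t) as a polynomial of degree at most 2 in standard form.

g(t) = 4t^2 + 13t + 11

L_0(t) = (t + 2)(t + 1) / [2] = (1/2)t^2 + (3/2)t + 1
L_1(t) = (t + 3)(t + 1) / [-1] = -t^2 - 4t - 3
L_2(t) = (t + 3)(t + 2) / [2] = (1/2)t^2 + (5/2)t + 3
g(t) = 8·L_0 + 1·L_1 + 2·L_2
  8·L_0(t) = 4t^2 + 12t + 8
  1·L_1(t) = -t^2 - 4t - 3
  2·L_2(t) = t^2 + 5t + 6
Adding term by term: 4t^2 + 13t + 11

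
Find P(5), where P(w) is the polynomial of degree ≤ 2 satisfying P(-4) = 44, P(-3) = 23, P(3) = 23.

Evaluate each Lagrange basis at w = 5:
L_0(5) = (8)·(2)/[(-1)·(-7)] = 16/7
L_1(5) = (9)·(2)/[(1)·(-6)] = -3
L_2(5) = (9)·(8)/[(7)·(6)] = 12/7
Sum: 44·(16/7) + 23·(-3) + 23·(12/7) = 71

71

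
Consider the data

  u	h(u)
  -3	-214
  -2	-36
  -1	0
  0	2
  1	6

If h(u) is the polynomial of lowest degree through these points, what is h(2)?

-24

L_0(2) = (4)·(3)·(2)·(1)/[(-1)·(-2)·(-3)·(-4)] = 1
L_1(2) = (5)·(3)·(2)·(1)/[(1)·(-1)·(-2)·(-3)] = -5
L_2(2) = (5)·(4)·(2)·(1)/[(2)·(1)·(-1)·(-2)] = 10
L_3(2) = (5)·(4)·(3)·(1)/[(3)·(2)·(1)·(-1)] = -10
L_4(2) = (5)·(4)·(3)·(2)/[(4)·(3)·(2)·(1)] = 5
Sum: (-214)·(1) + (-36)·(-5) + 0 + 2·(-10) + 6·(5) = -24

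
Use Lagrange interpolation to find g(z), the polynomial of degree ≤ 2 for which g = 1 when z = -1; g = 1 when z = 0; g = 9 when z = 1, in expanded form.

Build the Lagrange basis polynomials:
L_0(z) = z(z - 1) / [2] = (1/2)z^2 - (1/2)z
L_1(z) = (z + 1)(z - 1) / [-1] = -z^2 + 1
L_2(z) = (z + 1)z / [2] = (1/2)z^2 + (1/2)z
g(z) = 1·L_0 + 1·L_1 + 9·L_2
  1·L_0(z) = (1/2)z^2 - (1/2)z
  1·L_1(z) = -z^2 + 1
  9·L_2(z) = (9/2)z^2 + (9/2)z
Adding term by term: 4z^2 + 4z + 1

g(z) = 4z^2 + 4z + 1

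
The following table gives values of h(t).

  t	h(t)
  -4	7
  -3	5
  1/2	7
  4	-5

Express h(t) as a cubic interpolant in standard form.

Build the Lagrange basis polynomials:
L_0(t) = (t + 3)(t - 1/2)(t - 4) / [-36] = -(1/36)t^3 + (1/24)t^2 + (23/72)t - 1/6
L_1(t) = (t + 4)(t - 1/2)(t - 4) / [49/2] = (2/49)t^3 - (1/49)t^2 - (32/49)t + 16/49
L_2(t) = (t + 4)(t + 3)(t - 4) / [-441/8] = -(8/441)t^3 - (8/147)t^2 + (128/441)t + 128/147
L_3(t) = (t + 4)(t + 3)(t - 1/2) / [196] = (1/196)t^3 + (13/392)t^2 + (17/392)t - 3/98
h(t) = 7·L_0 + 5·L_1 + 7·L_2 + (-5)·L_3
  7·L_0(t) = -(7/36)t^3 + (7/24)t^2 + (161/72)t - 7/6
  5·L_1(t) = (10/49)t^3 - (5/49)t^2 - (160/49)t + 80/49
  7·L_2(t) = -(8/63)t^3 - (8/21)t^2 + (128/63)t + 128/21
  (-5)·L_3(t) = -(5/196)t^3 - (65/392)t^2 - (85/392)t + 15/98
Adding term by term: -(1/7)t^3 - (5/14)t^2 + (11/14)t + 47/7

h(t) = -(1/7)t^3 - (5/14)t^2 + (11/14)t + 47/7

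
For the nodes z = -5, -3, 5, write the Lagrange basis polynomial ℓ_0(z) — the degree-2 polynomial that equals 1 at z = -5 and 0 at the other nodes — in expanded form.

ℓ_0(z) = (z + 3)(z - 5) / [(-2)·(-10)]
       = (z^2 - 2z - 15) / (20)

ℓ_0(z) = (1/20)z^2 - (1/10)z - 3/4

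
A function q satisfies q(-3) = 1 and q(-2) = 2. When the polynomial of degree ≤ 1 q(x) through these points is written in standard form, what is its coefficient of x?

The leading coefficient equals the top divided difference q[-3,-2].
q[-3,-2] = (2 - 1) / (-2 - (-3)) = 1

1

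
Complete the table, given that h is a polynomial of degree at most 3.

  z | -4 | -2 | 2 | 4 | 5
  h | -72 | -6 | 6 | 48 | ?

99

The 4 known values determine h uniquely (degree ≤ 3).
Evaluate each Lagrange basis at z = 5:
L_0(5) = (7)·(3)·(1)/[(-2)·(-6)·(-8)] = -7/32
L_1(5) = (9)·(3)·(1)/[(2)·(-4)·(-6)] = 9/16
L_2(5) = (9)·(7)·(1)/[(6)·(4)·(-2)] = -21/16
L_3(5) = (9)·(7)·(3)/[(8)·(6)·(2)] = 63/32
Sum: (-72)·(-7/32) + (-6)·(9/16) + 6·(-21/16) + 48·(63/32) = 99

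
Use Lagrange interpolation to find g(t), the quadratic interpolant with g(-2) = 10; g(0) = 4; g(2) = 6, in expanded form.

g(t) = t^2 - t + 4

L_0(t) = t(t - 2) / [8] = (1/8)t^2 - (1/4)t
L_1(t) = (t + 2)(t - 2) / [-4] = -(1/4)t^2 + 1
L_2(t) = (t + 2)t / [8] = (1/8)t^2 + (1/4)t
g(t) = 10·L_0 + 4·L_1 + 6·L_2
  10·L_0(t) = (5/4)t^2 - (5/2)t
  4·L_1(t) = -t^2 + 4
  6·L_2(t) = (3/4)t^2 + (3/2)t
Adding term by term: t^2 - t + 4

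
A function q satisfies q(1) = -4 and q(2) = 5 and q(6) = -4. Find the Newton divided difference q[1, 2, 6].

q[1,2] = (5 - (-4)) / (2 - 1) = 9
q[2,6] = (-4 - 5) / (6 - 2) = -9/4
q[1,2,6] = (-9/4 - 9) / (6 - 1) = -9/4

-9/4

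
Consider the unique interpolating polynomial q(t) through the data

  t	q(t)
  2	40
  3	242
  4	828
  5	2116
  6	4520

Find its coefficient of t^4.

4

Build the Lagrange basis polynomials:
L_0(t) = (t - 3)(t - 4)(t - 5)(t - 6) / [24] = (1/24)t^4 - (3/4)t^3 + (119/24)t^2 - (57/4)t + 15
L_1(t) = (t - 2)(t - 4)(t - 5)(t - 6) / [-6] = -(1/6)t^4 + (17/6)t^3 - (52/3)t^2 + (134/3)t - 40
L_2(t) = (t - 2)(t - 3)(t - 5)(t - 6) / [4] = (1/4)t^4 - 4t^3 + (91/4)t^2 - 54t + 45
L_3(t) = (t - 2)(t - 3)(t - 4)(t - 6) / [-6] = -(1/6)t^4 + (5/2)t^3 - (40/3)t^2 + 30t - 24
L_4(t) = (t - 2)(t - 3)(t - 4)(t - 5) / [24] = (1/24)t^4 - (7/12)t^3 + (71/24)t^2 - (77/12)t + 5
q(t) = 40·L_0 + 242·L_1 + 828·L_2 + 2116·L_3 + 4520·L_4
Only the coefficient of t^4 is needed; take it from each L_i and combine:
40·(1/24) + 242·(-1/6) + 828·(1/4) + 2116·(-1/6) + 4520·(1/24) = 4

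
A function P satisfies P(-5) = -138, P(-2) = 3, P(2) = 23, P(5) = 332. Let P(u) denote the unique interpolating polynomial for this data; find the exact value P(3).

78

Evaluate each Lagrange basis at u = 3:
L_0(3) = (5)·(1)·(-2)/[(-3)·(-7)·(-10)] = 1/21
L_1(3) = (8)·(1)·(-2)/[(3)·(-4)·(-7)] = -4/21
L_2(3) = (8)·(5)·(-2)/[(7)·(4)·(-3)] = 20/21
L_3(3) = (8)·(5)·(1)/[(10)·(7)·(3)] = 4/21
Sum: (-138)·(1/21) + 3·(-4/21) + 23·(20/21) + 332·(4/21) = 78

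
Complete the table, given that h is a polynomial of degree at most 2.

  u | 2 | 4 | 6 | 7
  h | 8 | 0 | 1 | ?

39/8

The 3 known values determine h uniquely (degree ≤ 2).
Evaluate each Lagrange basis at u = 7:
L_0(7) = (3)·(1)/[(-2)·(-4)] = 3/8
L_1(7) = (5)·(1)/[(2)·(-2)] = -5/4
L_2(7) = (5)·(3)/[(4)·(2)] = 15/8
Sum: 8·(3/8) + 0 + 1·(15/8) = 39/8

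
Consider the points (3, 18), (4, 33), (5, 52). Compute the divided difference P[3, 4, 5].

P[3,4] = (33 - 18) / (4 - 3) = 15
P[4,5] = (52 - 33) / (5 - 4) = 19
P[3,4,5] = (19 - 15) / (5 - 3) = 2

2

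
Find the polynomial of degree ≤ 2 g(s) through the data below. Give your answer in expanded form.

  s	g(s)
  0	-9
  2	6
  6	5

Build the Lagrange basis polynomials:
L_0(s) = (s - 2)(s - 6) / [12] = (1/12)s^2 - (2/3)s + 1
L_1(s) = s(s - 6) / [-8] = -(1/8)s^2 + (3/4)s
L_2(s) = s(s - 2) / [24] = (1/24)s^2 - (1/12)s
g(s) = (-9)·L_0 + 6·L_1 + 5·L_2
  (-9)·L_0(s) = -(3/4)s^2 + 6s - 9
  6·L_1(s) = -(3/4)s^2 + (9/2)s
  5·L_2(s) = (5/24)s^2 - (5/12)s
Adding term by term: -(31/24)s^2 + (121/12)s - 9

g(s) = -(31/24)s^2 + (121/12)s - 9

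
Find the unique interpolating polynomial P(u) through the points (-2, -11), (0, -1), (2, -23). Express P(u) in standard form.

P(u) = -4u^2 - 3u - 1

Build the Lagrange basis polynomials:
L_0(u) = u(u - 2) / [8] = (1/8)u^2 - (1/4)u
L_1(u) = (u + 2)(u - 2) / [-4] = -(1/4)u^2 + 1
L_2(u) = (u + 2)u / [8] = (1/8)u^2 + (1/4)u
P(u) = (-11)·L_0 + (-1)·L_1 + (-23)·L_2
  (-11)·L_0(u) = -(11/8)u^2 + (11/4)u
  (-1)·L_1(u) = (1/4)u^2 - 1
  (-23)·L_2(u) = -(23/8)u^2 - (23/4)u
Adding term by term: -4u^2 - 3u - 1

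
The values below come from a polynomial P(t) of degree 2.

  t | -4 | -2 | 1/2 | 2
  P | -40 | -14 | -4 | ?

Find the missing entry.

The 3 known values determine P uniquely (degree ≤ 2).
Evaluate each Lagrange basis at t = 2:
L_0(2) = (4)·(3/2)/[(-2)·(-9/2)] = 2/3
L_1(2) = (6)·(3/2)/[(2)·(-5/2)] = -9/5
L_2(2) = (6)·(4)/[(9/2)·(5/2)] = 32/15
Sum: (-40)·(2/3) + (-14)·(-9/5) + (-4)·(32/15) = -10

-10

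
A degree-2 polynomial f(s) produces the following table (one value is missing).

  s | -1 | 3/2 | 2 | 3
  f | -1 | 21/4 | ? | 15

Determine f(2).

8

The 3 known values determine f uniquely (degree ≤ 2).
Evaluate each Lagrange basis at s = 2:
L_0(2) = (1/2)·(-1)/[(-5/2)·(-4)] = -1/20
L_1(2) = (3)·(-1)/[(5/2)·(-3/2)] = 4/5
L_2(2) = (3)·(1/2)/[(4)·(3/2)] = 1/4
Sum: (-1)·(-1/20) + 21/4·(4/5) + 15·(1/4) = 8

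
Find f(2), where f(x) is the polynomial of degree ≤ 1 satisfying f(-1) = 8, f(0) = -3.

-25

L_0(2) = (2)/[(-1)] = -2
L_1(2) = (3)/[(1)] = 3
Sum: 8·(-2) + (-3)·(3) = -25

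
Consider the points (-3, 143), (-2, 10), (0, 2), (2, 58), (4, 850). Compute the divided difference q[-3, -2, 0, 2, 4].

q[-3,-2] = (10 - 143) / (-2 - (-3)) = -133
q[-2,0] = (2 - 10) / (0 - (-2)) = -4
q[0,2] = (58 - 2) / (2 - 0) = 28
q[2,4] = (850 - 58) / (4 - 2) = 396
q[-3,-2,0] = (-4 - (-133)) / (0 - (-3)) = 43
q[-2,0,2] = (28 - (-4)) / (2 - (-2)) = 8
q[0,2,4] = (396 - 28) / (4 - 0) = 92
q[-3,-2,0,2] = (8 - 43) / (2 - (-3)) = -7
q[-2,0,2,4] = (92 - 8) / (4 - (-2)) = 14
q[-3,-2,0,2,4] = (14 - (-7)) / (4 - (-3)) = 3

3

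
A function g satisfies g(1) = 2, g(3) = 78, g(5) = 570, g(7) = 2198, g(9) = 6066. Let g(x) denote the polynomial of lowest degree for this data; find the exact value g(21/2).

181083/16

Using Newton's divided-difference form:
g[1,3] = (78 - 2) / (3 - 1) = 38
g[3,5] = (570 - 78) / (5 - 3) = 246
g[5,7] = (2198 - 570) / (7 - 5) = 814
g[7,9] = (6066 - 2198) / (9 - 7) = 1934
g[1,3,5] = (246 - 38) / (5 - 1) = 52
g[3,5,7] = (814 - 246) / (7 - 3) = 142
g[5,7,9] = (1934 - 814) / (9 - 5) = 280
g[1,3,5,7] = (142 - 52) / (7 - 1) = 15
g[3,5,7,9] = (280 - 142) / (9 - 3) = 23
g[1,3,5,7,9] = (23 - 15) / (9 - 1) = 1
g(21/2) = 2 + 38·(19/2) + 52·(19/2)·(15/2) + 15·(19/2)·(15/2)·(11/2) + 1·(19/2)·(15/2)·(11/2)·(7/2) = 181083/16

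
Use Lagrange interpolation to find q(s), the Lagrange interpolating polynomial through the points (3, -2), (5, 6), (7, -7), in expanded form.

L_0(s) = (s - 5)(s - 7) / [8] = (1/8)s^2 - (3/2)s + 35/8
L_1(s) = (s - 3)(s - 7) / [-4] = -(1/4)s^2 + (5/2)s - 21/4
L_2(s) = (s - 3)(s - 5) / [8] = (1/8)s^2 - s + 15/8
q(s) = (-2)·L_0 + 6·L_1 + (-7)·L_2
  (-2)·L_0(s) = -(1/4)s^2 + 3s - 35/4
  6·L_1(s) = -(3/2)s^2 + 15s - 63/2
  (-7)·L_2(s) = -(7/8)s^2 + 7s - 105/8
Adding term by term: -(21/8)s^2 + 25s - 427/8

q(s) = -(21/8)s^2 + 25s - 427/8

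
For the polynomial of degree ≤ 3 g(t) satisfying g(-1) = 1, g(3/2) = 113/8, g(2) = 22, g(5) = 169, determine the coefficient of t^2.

L_0(t) = (t - 3/2)(t - 2)(t - 5) / [-45] = -(1/45)t^3 + (17/90)t^2 - (41/90)t + 1/3
L_1(t) = (t + 1)(t - 2)(t - 5) / [35/8] = (8/35)t^3 - (48/35)t^2 + (24/35)t + 16/7
L_2(t) = (t + 1)(t - 3/2)(t - 5) / [-9/2] = -(2/9)t^3 + (11/9)t^2 - (2/9)t - 5/3
L_3(t) = (t + 1)(t - 3/2)(t - 2) / [63] = (1/63)t^3 - (5/126)t^2 - (1/126)t + 1/21
g(t) = 1·L_0 + (113/8)·L_1 + 22·L_2 + 169·L_3
Only the coefficient of t^2 is needed; take it from each L_i and combine:
1·(17/90) + (113/8)·(-48/35) + 22·(11/9) + 169·(-5/126) = 1

1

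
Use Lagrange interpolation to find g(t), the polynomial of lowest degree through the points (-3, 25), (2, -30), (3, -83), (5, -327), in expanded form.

Build the Lagrange basis polynomials:
L_0(t) = (t - 2)(t - 3)(t - 5) / [-240] = -(1/240)t^3 + (1/24)t^2 - (31/240)t + 1/8
L_1(t) = (t + 3)(t - 3)(t - 5) / [15] = (1/15)t^3 - (1/3)t^2 - (3/5)t + 3
L_2(t) = (t + 3)(t - 2)(t - 5) / [-12] = -(1/12)t^3 + (1/3)t^2 + (11/12)t - 5/2
L_3(t) = (t + 3)(t - 2)(t - 3) / [48] = (1/48)t^3 - (1/24)t^2 - (3/16)t + 3/8
g(t) = 25·L_0 + (-30)·L_1 + (-83)·L_2 + (-327)·L_3
  25·L_0(t) = -(5/48)t^3 + (25/24)t^2 - (155/48)t + 25/8
  (-30)·L_1(t) = -2t^3 + 10t^2 + 18t - 90
  (-83)·L_2(t) = (83/12)t^3 - (83/3)t^2 - (913/12)t + 415/2
  (-327)·L_3(t) = -(109/16)t^3 + (109/8)t^2 + (981/16)t - 981/8
Adding term by term: -2t^3 - 3t^2 - 2

g(t) = -2t^3 - 3t^2 - 2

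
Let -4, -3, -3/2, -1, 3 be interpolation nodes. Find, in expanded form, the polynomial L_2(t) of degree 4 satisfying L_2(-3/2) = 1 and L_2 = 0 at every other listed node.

L_2(t) = (t + 4)(t + 3)(t + 1)(t - 3) / [(5/2)·(3/2)·(-1/2)·(-9/2)]
       = (t^4 + 5t^3 - 5t^2 - 45t - 36) / (135/16)

L_2(t) = (16/135)t^4 + (16/27)t^3 - (16/27)t^2 - (16/3)t - 64/15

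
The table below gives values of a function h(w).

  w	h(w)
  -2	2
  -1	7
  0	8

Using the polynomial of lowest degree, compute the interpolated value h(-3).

-7

Evaluate each Lagrange basis at w = -3:
L_0(-3) = (-2)·(-3)/[(-1)·(-2)] = 3
L_1(-3) = (-1)·(-3)/[(1)·(-1)] = -3
L_2(-3) = (-1)·(-2)/[(2)·(1)] = 1
Sum: 2·(3) + 7·(-3) + 8·(1) = -7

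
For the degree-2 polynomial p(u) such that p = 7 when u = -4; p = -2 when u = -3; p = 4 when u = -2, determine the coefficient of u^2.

15/2

The leading coefficient equals the top divided difference p[-4,-3,-2].
p[-4,-3] = (-2 - 7) / (-3 - (-4)) = -9
p[-3,-2] = (4 - (-2)) / (-2 - (-3)) = 6
p[-4,-3,-2] = (6 - (-9)) / (-2 - (-4)) = 15/2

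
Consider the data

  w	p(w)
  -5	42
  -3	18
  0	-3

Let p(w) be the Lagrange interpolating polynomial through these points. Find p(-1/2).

L_0(-1/2) = (5/2)·(-1/2)/[(-2)·(-5)] = -1/8
L_1(-1/2) = (9/2)·(-1/2)/[(2)·(-3)] = 3/8
L_2(-1/2) = (9/2)·(5/2)/[(5)·(3)] = 3/4
Sum: 42·(-1/8) + 18·(3/8) + (-3)·(3/4) = -3/4

-3/4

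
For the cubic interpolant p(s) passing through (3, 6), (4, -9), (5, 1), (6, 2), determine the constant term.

Build the Lagrange basis polynomials:
L_0(s) = (s - 4)(s - 5)(s - 6) / [-6] = -(1/6)s^3 + (5/2)s^2 - (37/3)s + 20
L_1(s) = (s - 3)(s - 5)(s - 6) / [2] = (1/2)s^3 - 7s^2 + (63/2)s - 45
L_2(s) = (s - 3)(s - 4)(s - 6) / [-2] = -(1/2)s^3 + (13/2)s^2 - 27s + 36
L_3(s) = (s - 3)(s - 4)(s - 5) / [6] = (1/6)s^3 - 2s^2 + (47/6)s - 10
p(s) = 6·L_0 + (-9)·L_1 + 1·L_2 + 2·L_3
Only the constant term is needed; take it from each L_i and combine:
6·(20) + (-9)·(-45) + 1·(36) + 2·(-10) = 541

541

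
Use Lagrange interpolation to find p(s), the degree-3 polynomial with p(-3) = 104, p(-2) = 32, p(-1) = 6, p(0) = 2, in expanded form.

p(s) = -4s^3 - s^2 - s + 2

Build the Lagrange basis polynomials:
L_0(s) = (s + 2)(s + 1)s / [-6] = -(1/6)s^3 - (1/2)s^2 - (1/3)s
L_1(s) = (s + 3)(s + 1)s / [2] = (1/2)s^3 + 2s^2 + (3/2)s
L_2(s) = (s + 3)(s + 2)s / [-2] = -(1/2)s^3 - (5/2)s^2 - 3s
L_3(s) = (s + 3)(s + 2)(s + 1) / [6] = (1/6)s^3 + s^2 + (11/6)s + 1
p(s) = 104·L_0 + 32·L_1 + 6·L_2 + 2·L_3
  104·L_0(s) = -(52/3)s^3 - 52s^2 - (104/3)s
  32·L_1(s) = 16s^3 + 64s^2 + 48s
  6·L_2(s) = -3s^3 - 15s^2 - 18s
  2·L_3(s) = (1/3)s^3 + 2s^2 + (11/3)s + 2
Adding term by term: -4s^3 - s^2 - s + 2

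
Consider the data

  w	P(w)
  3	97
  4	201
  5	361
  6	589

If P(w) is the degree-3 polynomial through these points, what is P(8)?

Evaluate each Lagrange basis at w = 8:
L_0(8) = (4)·(3)·(2)/[(-1)·(-2)·(-3)] = -4
L_1(8) = (5)·(3)·(2)/[(1)·(-1)·(-2)] = 15
L_2(8) = (5)·(4)·(2)/[(2)·(1)·(-1)] = -20
L_3(8) = (5)·(4)·(3)/[(3)·(2)·(1)] = 10
Sum: 97·(-4) + 201·(15) + 361·(-20) + 589·(10) = 1297

1297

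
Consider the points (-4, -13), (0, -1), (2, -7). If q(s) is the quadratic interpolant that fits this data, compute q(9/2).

L_0(9/2) = (9/2)·(5/2)/[(-4)·(-6)] = 15/32
L_1(9/2) = (17/2)·(5/2)/[(4)·(-2)] = -85/32
L_2(9/2) = (17/2)·(9/2)/[(6)·(2)] = 51/16
Sum: (-13)·(15/32) + (-1)·(-85/32) + (-7)·(51/16) = -103/4

-103/4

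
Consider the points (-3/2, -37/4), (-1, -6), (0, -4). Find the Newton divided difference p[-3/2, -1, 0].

-3

p[-3/2,-1] = (-6 - (-37/4)) / (-1 - (-3/2)) = 13/2
p[-1,0] = (-4 - (-6)) / (0 - (-1)) = 2
p[-3/2,-1,0] = (2 - 13/2) / (0 - (-3/2)) = -3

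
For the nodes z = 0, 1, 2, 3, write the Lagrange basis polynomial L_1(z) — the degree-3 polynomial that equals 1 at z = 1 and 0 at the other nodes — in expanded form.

L_1(z) = z(z - 2)(z - 3) / [(1)·(-1)·(-2)]
       = (z^3 - 5z^2 + 6z) / (2)

L_1(z) = (1/2)z^3 - (5/2)z^2 + 3z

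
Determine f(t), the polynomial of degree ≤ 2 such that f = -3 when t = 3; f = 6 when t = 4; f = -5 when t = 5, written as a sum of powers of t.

f(t) = -10t^2 + 79t - 150

Newton's divided differences:
f[3,4] = (6 - (-3)) / (4 - 3) = 9
f[4,5] = (-5 - 6) / (5 - 4) = -11
f[3,4,5] = (-11 - 9) / (5 - 3) = -10
f(t) = -3 + 9·(t - 3) + (-10)·(t - 3)(t - 4)
Expanding: f(t) = -10t^2 + 79t - 150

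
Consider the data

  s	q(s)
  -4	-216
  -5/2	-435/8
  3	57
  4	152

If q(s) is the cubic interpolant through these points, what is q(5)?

315

Evaluate each Lagrange basis at s = 5:
L_0(5) = (15/2)·(2)·(1)/[(-3/2)·(-7)·(-8)] = -5/28
L_1(5) = (9)·(2)·(1)/[(3/2)·(-11/2)·(-13/2)] = 48/143
L_2(5) = (9)·(15/2)·(1)/[(7)·(11/2)·(-1)] = -135/77
L_3(5) = (9)·(15/2)·(2)/[(8)·(13/2)·(1)] = 135/52
Sum: (-216)·(-5/28) + (-435/8)·(48/143) + 57·(-135/77) + 152·(135/52) = 315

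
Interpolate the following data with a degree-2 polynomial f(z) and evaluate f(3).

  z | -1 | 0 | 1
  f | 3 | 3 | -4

-39

L_0(3) = (3)·(2)/[(-1)·(-2)] = 3
L_1(3) = (4)·(2)/[(1)·(-1)] = -8
L_2(3) = (4)·(3)/[(2)·(1)] = 6
Sum: 3·(3) + 3·(-8) + (-4)·(6) = -39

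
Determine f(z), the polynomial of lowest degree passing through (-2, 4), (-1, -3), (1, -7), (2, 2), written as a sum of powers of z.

L_0(z) = (z + 1)(z - 1)(z - 2) / [-12] = -(1/12)z^3 + (1/6)z^2 + (1/12)z - 1/6
L_1(z) = (z + 2)(z - 1)(z - 2) / [6] = (1/6)z^3 - (1/6)z^2 - (2/3)z + 2/3
L_2(z) = (z + 2)(z + 1)(z - 2) / [-6] = -(1/6)z^3 - (1/6)z^2 + (2/3)z + 2/3
L_3(z) = (z + 2)(z + 1)(z - 1) / [12] = (1/12)z^3 + (1/6)z^2 - (1/12)z - 1/6
f(z) = 4·L_0 + (-3)·L_1 + (-7)·L_2 + 2·L_3
  4·L_0(z) = -(1/3)z^3 + (2/3)z^2 + (1/3)z - 2/3
  (-3)·L_1(z) = -(1/2)z^3 + (1/2)z^2 + 2z - 2
  (-7)·L_2(z) = (7/6)z^3 + (7/6)z^2 - (14/3)z - 14/3
  2·L_3(z) = (1/6)z^3 + (1/3)z^2 - (1/6)z - 1/3
Adding term by term: (1/2)z^3 + (8/3)z^2 - (5/2)z - 23/3

f(z) = (1/2)z^3 + (8/3)z^2 - (5/2)z - 23/3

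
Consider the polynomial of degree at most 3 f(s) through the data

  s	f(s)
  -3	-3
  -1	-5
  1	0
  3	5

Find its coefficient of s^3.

The leading coefficient equals the top divided difference f[-3,-1,1,3].
f[-3,-1] = (-5 - (-3)) / (-1 - (-3)) = -1
f[-1,1] = (0 - (-5)) / (1 - (-1)) = 5/2
f[1,3] = (5 - 0) / (3 - 1) = 5/2
f[-3,-1,1] = (5/2 - (-1)) / (1 - (-3)) = 7/8
f[-1,1,3] = (5/2 - 5/2) / (3 - (-1)) = 0
f[-3,-1,1,3] = (0 - 7/8) / (3 - (-3)) = -7/48

-7/48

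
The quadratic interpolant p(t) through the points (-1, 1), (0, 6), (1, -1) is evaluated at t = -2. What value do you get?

-16

Evaluate each Lagrange basis at t = -2:
L_0(-2) = (-2)·(-3)/[(-1)·(-2)] = 3
L_1(-2) = (-1)·(-3)/[(1)·(-1)] = -3
L_2(-2) = (-1)·(-2)/[(2)·(1)] = 1
Sum: 1·(3) + 6·(-3) + (-1)·(1) = -16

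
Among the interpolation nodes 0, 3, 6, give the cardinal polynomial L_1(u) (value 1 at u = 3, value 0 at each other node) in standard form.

L_1(u) = -(1/9)u^2 + (2/3)u

L_1(u) = u(u - 6) / [(3)·(-3)]
       = (u^2 - 6u) / (-9)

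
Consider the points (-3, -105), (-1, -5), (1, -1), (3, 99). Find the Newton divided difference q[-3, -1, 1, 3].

4

q[-3,-1] = (-5 - (-105)) / (-1 - (-3)) = 50
q[-1,1] = (-1 - (-5)) / (1 - (-1)) = 2
q[1,3] = (99 - (-1)) / (3 - 1) = 50
q[-3,-1,1] = (2 - 50) / (1 - (-3)) = -12
q[-1,1,3] = (50 - 2) / (3 - (-1)) = 12
q[-3,-1,1,3] = (12 - (-12)) / (3 - (-3)) = 4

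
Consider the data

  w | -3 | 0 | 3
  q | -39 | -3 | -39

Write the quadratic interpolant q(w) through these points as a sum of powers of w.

L_0(w) = w(w - 3) / [18] = (1/18)w^2 - (1/6)w
L_1(w) = (w + 3)(w - 3) / [-9] = -(1/9)w^2 + 1
L_2(w) = (w + 3)w / [18] = (1/18)w^2 + (1/6)w
q(w) = (-39)·L_0 + (-3)·L_1 + (-39)·L_2
  (-39)·L_0(w) = -(13/6)w^2 + (13/2)w
  (-3)·L_1(w) = (1/3)w^2 - 3
  (-39)·L_2(w) = -(13/6)w^2 - (13/2)w
Adding term by term: -4w^2 - 3

q(w) = -4w^2 - 3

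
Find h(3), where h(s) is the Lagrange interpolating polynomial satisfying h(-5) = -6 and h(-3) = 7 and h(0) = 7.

-82/5

Evaluate each Lagrange basis at s = 3:
L_0(3) = (6)·(3)/[(-2)·(-5)] = 9/5
L_1(3) = (8)·(3)/[(2)·(-3)] = -4
L_2(3) = (8)·(6)/[(5)·(3)] = 16/5
Sum: (-6)·(9/5) + 7·(-4) + 7·(16/5) = -82/5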